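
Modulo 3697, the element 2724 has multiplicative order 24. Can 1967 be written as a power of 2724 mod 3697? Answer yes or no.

no

⟨2724⟩ has order 24; its elements mod 3697 are {1, 297, 519, 520, 529, 615, 834, 973, 1131, 1243, 1502, 1839, 1858, 2195, 2454, 2566, 2724, 2863, 3082, 3168, 3177, 3178, 3400, 3696}.
1967 is not in this set.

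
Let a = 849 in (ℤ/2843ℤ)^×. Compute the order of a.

2842

The order of 849 must divide p − 1 = 2842 = 2 · 7^2 · 29.
Divisors: 1, 2, 7, 14, 29, 49, 58, 98, 203, 406, 1421, 2842.
Check each in increasing order: 849^1 ≡ 849;  849^2 ≡ 1522;  849^7 ≡ 1968;  849^14 ≡ 858;  849^29 ≡ 959;  849^49 ≡ 138;  849^58 ≡ 1392;  849^98 ≡ 1986;  849^203 ≡ 217;  849^406 ≡ 1601;  849^1421 ≡ 2842;  849^2842 ≡ 1.
Smallest exponent giving 1 is 2842.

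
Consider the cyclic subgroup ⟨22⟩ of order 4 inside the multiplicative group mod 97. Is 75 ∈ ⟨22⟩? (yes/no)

yes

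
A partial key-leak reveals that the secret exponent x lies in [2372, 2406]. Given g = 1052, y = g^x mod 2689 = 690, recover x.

2377

Compute 1052^2372 mod 2689 = 2653, then multiply by 1052 repeatedly:
  1052^2372=2653  1052^2373=2463  1052^2374=1569  1052^2375=2231  1052^2376=2204
  1052^2377=690
Found 690 at exponent 2377.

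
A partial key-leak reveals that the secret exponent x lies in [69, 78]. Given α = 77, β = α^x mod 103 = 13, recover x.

78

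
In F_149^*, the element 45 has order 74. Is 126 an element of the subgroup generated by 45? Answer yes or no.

no

126 ∈ ⟨45⟩ iff 126^74 ≡ 1 (mod 149), since |⟨45⟩| = 74.
126^74 mod 149 = 148.
Since 148 ≠ 1, 126 does not lie in the subgroup.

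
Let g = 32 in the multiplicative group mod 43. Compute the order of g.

14

The order of 32 must divide p − 1 = 42 = 2 · 3 · 7.
Divisors: 1, 2, 3, 6, 7, 14, 21, 42.
Check each in increasing order: 32^1 ≡ 32;  32^2 ≡ 35;  32^3 ≡ 2;  32^6 ≡ 4;  32^7 ≡ 42;  32^14 ≡ 1.
Smallest exponent giving 1 is 14.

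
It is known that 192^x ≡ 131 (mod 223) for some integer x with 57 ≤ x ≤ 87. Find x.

70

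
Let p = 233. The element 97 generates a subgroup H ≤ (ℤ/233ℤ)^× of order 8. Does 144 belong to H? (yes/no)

yes

⟨97⟩ has order 8; its elements mod 233 are {1, 12, 89, 97, 136, 144, 221, 232}.
144 is in this set.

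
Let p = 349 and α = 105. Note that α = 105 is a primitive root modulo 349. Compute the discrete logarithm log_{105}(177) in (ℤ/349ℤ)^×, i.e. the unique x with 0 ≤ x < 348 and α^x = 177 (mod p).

Baby-step giant-step with m = ceil(sqrt(348)) = 19.
Baby table (105^j mod 349 for j=0..18):
  0:1  1:105  2:206  3:341  4:207  5:97  6:64  7:89
  8:271  9:186  10:335  11:275  12:257  13:112  14:243  15:38
  16:151  17:150  18:45
Giant step factor: 105^(-19) ≡ 13 (mod 349).
Scan 177·13^i mod 349 for i = 0, 1, …:
  i=0: 177   i=1: 207
Match at i=1, j=4: x = 1·19 + 4 = 23.

23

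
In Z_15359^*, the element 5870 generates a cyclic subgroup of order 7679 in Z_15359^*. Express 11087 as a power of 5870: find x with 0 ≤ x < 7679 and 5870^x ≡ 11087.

Baby-step giant-step with m = ceil(sqrt(7679)) = 88.
Baby table (5870^j mod 15359 for j=0..87):
  0:1  1:5870  2:6663  3:7796  4:8059  5:610  6:2053  7:9654
  8:9629  9:1110  10:3484  11:8251  12:6443  13:6552  14:1304  15:5698
  16:10717  17:13685  18:3380  19:12131  20:4646  21:9795  22:7913  23:3694
  24:12231  25:8004  26:299  27:4204  28:10926  29:11795  30:13637  31:13441
  32:14846  33:14413  34:6938  35:9351  36:12663  37:9609  38:6582  39:8455
  40:5921  41:14212  42:9711  43:6321  44:12285  45:2445  46:6844  47:10495
  48:701  49:14017  50:1627  51:12551  52:12606  53:12917  54:10766  55:9494
  56:7328  57:10160  58:203  59:8967  60:997  61:611  62:7923  63:958
  64:2066  65:9169  66:4094  67:10304  68:738  69:822  70:2414  71:9182
  72:3609  73:4769  74:9932  75:13435  76:10344  77:5153  78:6239  79:7074
  80:9003  81:12650  82:10094  83:12117  84:14620  85:8667  86:6282  87:13740
Giant step factor: 5870^(-88) ≡ 13836 (mod 15359).
Scan 11087·13836^i mod 15359 for i = 0, 1, …:
  i=0: 11087   i=1: 9399   i=2: 15270   i=3: 12675
  i=4: 2238   i=5: 1224   i=6: 9646   i=7: 7705
  i=8: 14920   i=9: 8160     …   i=15: 6253
  i=16: 14620
Match at i=16, j=84: x = 16·88 + 84 = 1492.

1492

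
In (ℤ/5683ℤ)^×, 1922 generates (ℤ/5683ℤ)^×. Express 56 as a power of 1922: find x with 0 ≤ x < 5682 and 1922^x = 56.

Baby-step giant-step with m = ceil(sqrt(5682)) = 76.
Baby table (1922^j mod 5683 for j=0..75):
  0:1  1:1922  2:134  3:1813  4:907  5:4256  6:2195  7:2004
  8:4297  9:1435  10:1815  11:4751  12:4524  13:138  14:3818  15:1443
  16:142  17:140  18:1979  19:1711  20:3768  21:1954  22:4808  23:418
  24:2093  25:4865  26:1995  27:4048  28:229  29:2547  30:2271  31:318
  32:3115  33:2831  34:2551  35:4276  36:854  37:4684  38:776  39:2526
  40:1690  41:3187  42:4823  43:833  44:4103  45:3645  46:4234  47:5375
  48:4739  49:4192  50:4213  51:4794  52:1925  53:217  54:2215  55:663
  56:1294  57:3597  58:2906  59:4626  60:2960  61:437  62:4513  63:1728
  64:2344  65:4232  66:1531  67:4471  68:566  69:2399  70:1965  71:3218
  72:1892  73:4987  74:3476  75:3347
Giant step factor: 1922^(-76) ≡ 5555 (mod 5683).
Scan 56·5555^i mod 5683 for i = 0, 1, …:
  i=0: 56   i=1: 4198   i=2: 2541   i=3: 4366
  i=4: 3769   i=5: 623   i=6: 5501   i=7: 564
  i=8: 1687   i=9: 18     …   i=17: 1963
  i=18: 4471
Match at i=18, j=67: x = 18·76 + 67 = 1435.

1435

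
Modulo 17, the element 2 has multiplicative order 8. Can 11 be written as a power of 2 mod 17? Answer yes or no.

no

⟨2⟩ has order 8; its elements mod 17 are {1, 2, 4, 8, 9, 13, 15, 16}.
11 is not in this set.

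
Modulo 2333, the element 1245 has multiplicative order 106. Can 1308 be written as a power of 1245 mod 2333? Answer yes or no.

yes

1308 ∈ ⟨1245⟩ iff 1308^106 ≡ 1 (mod 2333), since |⟨1245⟩| = 106.
1308^106 mod 2333 = 1.
Since 1 = 1, 1308 lies in the subgroup.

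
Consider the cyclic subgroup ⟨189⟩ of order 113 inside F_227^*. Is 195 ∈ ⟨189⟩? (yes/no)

195 ∈ ⟨189⟩ iff 195^113 ≡ 1 (mod 227), since |⟨189⟩| = 113.
195^113 mod 227 = 1.
Since 1 = 1, 195 lies in the subgroup.

yes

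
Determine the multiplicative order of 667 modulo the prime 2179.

1089

The order of 667 must divide p − 1 = 2178 = 2 · 3^2 · 11^2.
Divisors: 1, 2, 3, 6, 9, 11, 18, 22, 33, 66, 99, 121, 198, 242, 363, 726, 1089, 2178.
Check each in increasing order: 667^1 ≡ 667;  667^2 ≡ 373;  667^3 ≡ 385;  667^6 ≡ 53;  667^9 ≡ 794;  667^11 ≡ 1997;  667^18 ≡ 705;  667^22 ≡ 439;  667^33 ≡ 725;  667^66 ≡ 486;  667^99 ≡ 1531;  667^121 ≡ 977;  667^198 ≡ 1536;  667^242 ≡ 127;  667^363 ≡ 2055;  667^726 ≡ 123;  667^1089 ≡ 1.
Smallest exponent giving 1 is 1089.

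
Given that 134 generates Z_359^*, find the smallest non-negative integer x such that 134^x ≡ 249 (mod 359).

Baby-step giant-step with m = ceil(sqrt(358)) = 19.
Baby table (134^j mod 359 for j=0..18):
  0:1  1:134  2:6  3:86  4:36  5:157  6:216  7:224
  8:219  9:267  10:237  11:166  12:345  13:278  14:275  15:232
  16:214  17:315  18:207
Giant step factor: 134^(-19) ≡ 325 (mod 359).
Scan 249·325^i mod 359 for i = 0, 1, …:
  i=0: 249   i=1: 150   i=2: 285   i=3: 3
  i=4: 257   i=5: 237
Match at i=5, j=10: x = 5·19 + 10 = 105.

105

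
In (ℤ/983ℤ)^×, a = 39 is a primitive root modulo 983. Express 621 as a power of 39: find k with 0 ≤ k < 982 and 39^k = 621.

Baby-step giant-step with m = ceil(sqrt(982)) = 32.
Baby table (39^j mod 983 for j=0..31):
  0:1  1:39  2:538  3:339  4:442  5:527  6:893  7:422
  8:730  9:946  10:523  11:737  12:236  13:357  14:161  15:381
  16:114  17:514  18:386  19:309  20:255  21:115  22:553  23:924
  24:648  25:697  26:642  27:463  28:363  29:395  30:660  31:182
Giant step factor: 39^(-32) ≡ 453 (mod 983).
Scan 621·453^i mod 983 for i = 0, 1, …:
  i=0: 621   i=1: 175   i=2: 635   i=3: 619
  i=4: 252   i=5: 128   i=6: 970   i=7: 9
  i=8: 145   i=9: 807     …   i=25: 711
  i=26: 642
Match at i=26, j=26: k = 26·32 + 26 = 858.

858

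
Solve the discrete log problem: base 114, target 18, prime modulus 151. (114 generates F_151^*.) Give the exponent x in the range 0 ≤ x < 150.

52

Baby-step giant-step with m = ceil(sqrt(150)) = 13.
Baby table (114^j mod 151 for j=0..12):
  0:1  1:114  2:10  3:83  4:100  5:75  6:94  7:146
  8:34  9:101  10:38  11:104  12:78
Giant step factor: 114^(-13) ≡ 71 (mod 151).
Scan 18·71^i mod 151 for i = 0, 1, …:
  i=0: 18   i=1: 70   i=2: 138   i=3: 134
  i=4: 1
Match at i=4, j=0: x = 4·13 + 0 = 52.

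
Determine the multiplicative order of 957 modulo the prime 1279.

142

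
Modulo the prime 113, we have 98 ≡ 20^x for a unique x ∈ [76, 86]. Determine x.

Compute 20^76 mod 113 = 111, then multiply by 20 repeatedly:
  20^76=111  20^77=73  20^78=104  20^79=46  20^80=16
  20^81=94  20^82=72  20^83=84  20^84=98
Found 98 at exponent 84.

84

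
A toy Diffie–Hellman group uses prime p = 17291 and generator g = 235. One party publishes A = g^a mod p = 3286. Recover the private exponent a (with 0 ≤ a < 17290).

12901

Baby-step giant-step with m = ceil(sqrt(17290)) = 132.
Baby table (235^j mod 17291 for j=0..131):
  0:1  1:235  2:3352  3:9625  4:14045  5:15285  6:12738  7:2087
  8:6297  9:10060  10:12524  11:3670  12:15191  13:7939  14:15528  15:679
  16:3946  17:10887  18:16668  19:9214  20:3915  21:3602  22:16502  23:4786
  24:795  25:13915  26:2026  27:9253  28:13080  29:13293  30:11475  31:16520
  32:9016  33:9258  34:14255  35:12762  36:7727  37:290  38:16277  39:3784
  40:7399  41:9665  42:6154  43:11037  44:45  45:10575  46:12512  47:850
  48:9549  49:13476  50:2607  51:7460  52:6709  53:3134  54:10268  55:9531
  56:9246  57:11435  58:7120  59:13264  60:4660  61:5767  62:6547  63:16937
  64:3265  65:6471  66:16368  67:7878  68:1193  69:3699  70:4715  71:1401
  72:706  73:10291  74:14936  75:17178  76:8027  77:1626  78:1708  79:3687
  80:1895  81:13050  82:6243  83:14661  84:4426  85:2650  86:274  87:12517
  88:2025  89:9018  90:9728  91:3668  92:14721  93:1235  94:13569  95:7171
  96:7958  97:2702  98:12494  99:13911  100:1086  101:13136  102:9162  103:8986
  104:2208  105:150  106:668  107:1361  108:8597  109:14539  110:10338  111:8690
  112:1812  113:10836  114:4683  115:11172  116:14479  117:13529  118:15062  119:12206
  120:15395  121:4006  122:7696  123:10296  124:16111  125:16647  126:4279  127:2687
  128:8969  129:15504  130:12330  131:9953
Giant step factor: 235^(-132) ≡ 6772 (mod 17291).
Scan 3286·6772^i mod 17291 for i = 0, 1, …:
  i=0: 3286   i=1: 16566   i=2: 944   i=3: 12389
  i=4: 2376   i=5: 9642   i=6: 4808   i=7: 823
  i=8: 5654   i=9: 6614     …   i=96: 13201
  i=97: 2702
Match at i=97, j=97: a = 97·132 + 97 = 12901.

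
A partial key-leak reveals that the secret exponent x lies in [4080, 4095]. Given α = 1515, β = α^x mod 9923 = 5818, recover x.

Compute 1515^4080 mod 9923 = 5818, then multiply by 1515 repeatedly:
  1515^4080=5818
Found 5818 at exponent 4080.

4080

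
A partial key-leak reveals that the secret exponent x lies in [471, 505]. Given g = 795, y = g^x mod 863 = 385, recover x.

473

Compute 795^471 mod 863 = 490, then multiply by 795 repeatedly:
  795^471=490  795^472=337  795^473=385
Found 385 at exponent 473.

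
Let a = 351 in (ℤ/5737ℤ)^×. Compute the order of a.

2868

The order of 351 must divide p − 1 = 5736 = 2^3 · 3 · 239.
Divisors: 1, 2, 3, 4, 6, 8, 12, 24, 239, 478, 717, 956, 1434, 1912, 2868, 5736.
Check each in increasing order: 351^1 ≡ 351;  351^2 ≡ 2724;  351^3 ≡ 3782;  351^4 ≡ 2235;  351^6 ≡ 1183;  351^8 ≡ 4035;  351^12 ≡ 5398;  351^24 ≡ 181;  351^239 ≡ 2351;  351^478 ≡ 2470;  351^717 ≡ 1126;  351^956 ≡ 2469;  351^1434 ≡ 5736;  351^1912 ≡ 3267;  351^2868 ≡ 1.
Smallest exponent giving 1 is 2868.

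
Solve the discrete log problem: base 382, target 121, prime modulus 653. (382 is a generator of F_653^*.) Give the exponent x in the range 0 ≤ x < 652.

Baby-step giant-step with m = ceil(sqrt(652)) = 26.
Baby table (382^j mod 653 for j=0..25):
  0:1  1:382  2:305  3:276  4:299  5:596  6:428  7:246
  8:593  9:588  10:637  11:418  12:344  13:155  14:440  15:259
  16:335  17:635  18:307  19:387  20:256  21:495  22:373  23:132
  24:143  25:427
Giant step factor: 382^(-26) ≡ 24 (mod 653).
Scan 121·24^i mod 653 for i = 0, 1, …:
  i=0: 121   i=1: 292   i=2: 478   i=3: 371
  i=4: 415   i=5: 165   i=6: 42   i=7: 355
  i=8: 31   i=9: 91     …   i=21: 446
  i=22: 256
Match at i=22, j=20: x = 22·26 + 20 = 592.

592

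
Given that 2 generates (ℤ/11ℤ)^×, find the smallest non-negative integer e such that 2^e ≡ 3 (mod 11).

8

Successive powers of 2 modulo 11:
  2^0=1  2^1=2  2^2=4  2^3=8  2^4=5  2^5=10
  2^6=9  2^7=7  2^8=3
So 2^8 ≡ 3 (mod 11), giving e = 8.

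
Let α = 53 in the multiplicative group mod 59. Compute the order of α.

29

The order of 53 must divide p − 1 = 58 = 2 · 29.
Divisors: 1, 2, 29, 58.
Check each in increasing order: 53^1 ≡ 53;  53^2 ≡ 36;  53^29 ≡ 1.
Smallest exponent giving 1 is 29.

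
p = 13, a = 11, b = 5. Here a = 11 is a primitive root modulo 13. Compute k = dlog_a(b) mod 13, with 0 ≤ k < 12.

3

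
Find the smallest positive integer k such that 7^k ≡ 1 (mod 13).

The order of 7 must divide p − 1 = 12 = 2^2 · 3.
Divisors: 1, 2, 3, 4, 6, 12.
Check each in increasing order: 7^1 ≡ 7;  7^2 ≡ 10;  7^3 ≡ 5;  7^4 ≡ 9;  7^6 ≡ 12;  7^12 ≡ 1.
Smallest exponent giving 1 is 12.

12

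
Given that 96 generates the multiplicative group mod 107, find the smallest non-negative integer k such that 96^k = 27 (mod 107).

24

Successive powers of 96 modulo 107:
  96^0=1  96^1=96  96^2=14  96^3=60  96^4=89  96^5=91
  96^6=69  96^7=97  96^8=3  96^9=74  96^10=42  96^11=73
  96^12=53  96^13=59  96^14=100  96^15=77  96^16=9  96^17=8
  96^18=19  96^19=5  96^20=52  96^21=70  96^22=86  96^23=17
  96^24=27
So 96^24 ≡ 27 (mod 107), giving k = 24.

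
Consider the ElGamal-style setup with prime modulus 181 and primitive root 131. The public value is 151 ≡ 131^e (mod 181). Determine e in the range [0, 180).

141

Baby-step giant-step with m = ceil(sqrt(180)) = 14.
Baby table (131^j mod 181 for j=0..13):
  0:1  1:131  2:147  3:71  4:70  5:120  6:154  7:83
  8:13  9:74  10:101  11:18  12:5  13:112
Giant step factor: 131^(-14) ≡ 33 (mod 181).
Scan 151·33^i mod 181 for i = 0, 1, …:
  i=0: 151   i=1: 96   i=2: 91   i=3: 107
  i=4: 92   i=5: 140   i=6: 95   i=7: 58
  i=8: 104   i=9: 174   i=10: 131
Match at i=10, j=1: e = 10·14 + 1 = 141.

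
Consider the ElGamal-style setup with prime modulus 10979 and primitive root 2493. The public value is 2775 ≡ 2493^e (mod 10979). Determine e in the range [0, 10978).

3590

Baby-step giant-step with m = ceil(sqrt(10978)) = 105.
Baby table (2493^j mod 10979 for j=0..104):
  0:1  1:2493  2:935  3:3407  4:6884  5:1635  6:2846  7:2644
  8:4092  9:1865  10:5328  11:9093  12:8193  13:4209  14:8092  15:4933
  16:1489  17:1175  18:8861  19:725  20:6869  21:8156  22:10779  23:6434
  24:10622  25:10277  26:6554  27:2370  28:1708  29:9171  30:5025  31:286
  32:10342  33:3914  34:8250  35:3583  36:6492  37:1510  38:9612  39:6538
  40:6398  41:8706  42:9554  43:4671  44:7063  45:8722  46:5526  47:8652
  48:6680  49:9076  50:9728  51:10272  52:5068  53:8674  54:6631  55:7688
  56:7829  57:8014  58:8101  59:5412  60:9904  61:9880  62:4943  63:4461
  64:10525  65:9994  66:3691  67:1261  68:3679  69:4282  70:3438  71:7314
  72:8662  73:9652  74:7447  75:10861  76:2259  77:10439  78:4197  79:134
  80:4692  81:4521  82:6399  83:220  84:10489  85:8078  86:2968  87:10357
  88:8372  89:317  90:10772  91:10941  92:4077  93:8386  94:2282  95:1904
  96:3744  97:1642  98:9318  99:9189  100:5983  101:6137  102:5794  103:7057
  104:4743
Giant step factor: 2493^(-105) ≡ 6143 (mod 10979).
Scan 2775·6143^i mod 10979 for i = 0, 1, …:
  i=0: 2775   i=1: 7417   i=2: 10760   i=3: 5100
  i=4: 6213   i=5: 3455   i=6: 1658   i=7: 7561
  i=8: 6053   i=9: 8685     …   i=33: 4891
  i=34: 6869
Match at i=34, j=20: e = 34·105 + 20 = 3590.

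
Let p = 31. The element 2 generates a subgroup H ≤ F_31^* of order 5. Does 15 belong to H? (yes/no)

⟨2⟩ has order 5; its elements mod 31 are {1, 2, 4, 8, 16}.
15 is not in this set.

no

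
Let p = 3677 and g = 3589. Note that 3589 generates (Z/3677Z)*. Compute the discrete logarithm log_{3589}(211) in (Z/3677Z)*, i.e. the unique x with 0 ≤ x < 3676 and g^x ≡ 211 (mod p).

2277

Baby-step giant-step with m = ceil(sqrt(3676)) = 61.
Baby table (3589^j mod 3677 for j=0..60):
  0:1  1:3589  2:390  3:2450  4:1343  5:3157  6:1636  7:3112
  8:1919  9:270  10:1979  11:2344  12:3317  13:2264  14:3003  15:480
  16:1884  17:3350  18:3037  19:1165  20:436  21:2079  22:898  23:1870
  24:905  25:1254  26:3635  27:19  28:2005  29:56  30:2426  31:3455
  32:1151  33:1668  34:296  35:3368  36:1453  37:831  38:412  39:514
  40:2569  41:1902  42:1766  43:2703  44:1141  45:2548  46:73  47:930
  48:2731  49:2354  50:2437  51:2487  52:1764  53:2879  54:361  55:1325
  56:1064  57:1970  58:3136  59:3484  60:2276
Giant step factor: 3589^(-61) ≡ 3067 (mod 3677).
Scan 211·3067^i mod 3677 for i = 0, 1, …:
  i=0: 211   i=1: 3662   i=2: 1796   i=3: 186
  i=4: 527   i=5: 2106   i=6: 2290   i=7: 360
  i=8: 1020   i=9: 2890     …   i=36: 3182
  i=37: 436
Match at i=37, j=20: x = 37·61 + 20 = 2277.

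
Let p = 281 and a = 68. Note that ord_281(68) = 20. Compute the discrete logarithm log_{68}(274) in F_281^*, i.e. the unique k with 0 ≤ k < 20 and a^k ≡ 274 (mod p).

3

Successive powers of 68 modulo 281:
  68^0=1  68^1=68  68^2=128  68^3=274
So 68^3 ≡ 274 (mod 281), giving k = 3.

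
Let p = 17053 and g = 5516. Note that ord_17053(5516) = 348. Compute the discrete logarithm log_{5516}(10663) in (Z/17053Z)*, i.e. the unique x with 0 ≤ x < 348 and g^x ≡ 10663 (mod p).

247

Baby-step giant-step with m = ceil(sqrt(348)) = 19.
Baby table (5516^j mod 17053 for j=0..18):
  0:1  1:5516  2:3704  3:1770  4:9004  5:7728  6:12201  7:9578
  8:2054  9:6672  10:2378  11:3291  12:8764  13:14022  14:9997  15:11103
  16:6825  17:10729  18:7254
Giant step factor: 5516^(-19) ≡ 16229 (mod 17053).
Scan 10663·16229^i mod 17053 for i = 0, 1, …:
  i=0: 10663   i=1: 13036   i=2: 1726   i=3: 10228
  i=4: 13363   i=5: 5126   i=6: 5320   i=7: 15994
  i=8: 2913   i=9: 4161   i=10: 16042   i=11: 14520
  i=12: 6726   i=13: 1
Match at i=13, j=0: x = 13·19 + 0 = 247.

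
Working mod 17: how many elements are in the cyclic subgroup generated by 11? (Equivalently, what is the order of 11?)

16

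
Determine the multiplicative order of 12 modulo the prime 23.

11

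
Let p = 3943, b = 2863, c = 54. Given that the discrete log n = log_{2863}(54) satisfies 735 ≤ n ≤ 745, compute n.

735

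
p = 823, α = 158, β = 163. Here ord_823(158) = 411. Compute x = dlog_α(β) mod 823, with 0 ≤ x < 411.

Baby-step giant-step with m = ceil(sqrt(411)) = 21.
Baby table (158^j mod 823 for j=0..20):
  0:1  1:158  2:274  3:496  4:183  5:109  6:762  7:238
  8:569  9:195  10:359  11:758  12:429  13:296  14:680  15:450
  16:322  17:673  18:167  19:50  20:493
Giant step factor: 158^(-21) ≡ 181 (mod 823).
Scan 163·181^i mod 823 for i = 0, 1, …:
  i=0: 163   i=1: 698   i=2: 419   i=3: 123
  i=4: 42   i=5: 195
Match at i=5, j=9: x = 5·21 + 9 = 114.

114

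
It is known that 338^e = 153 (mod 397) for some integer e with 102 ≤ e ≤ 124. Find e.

121

Compute 338^102 mod 397 = 250, then multiply by 338 repeatedly:
  338^102=250  338^103=336  338^104=26  338^105=54  338^106=387
  338^107=193  338^108=126  338^109=109  338^110=318  338^111=294
  338^112=122  338^113=345  338^114=289  338^115=20  338^116=11
  338^117=145  338^118=179  338^119=158  338^120=206  338^121=153
Found 153 at exponent 121.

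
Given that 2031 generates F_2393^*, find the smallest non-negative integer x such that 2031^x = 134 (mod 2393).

1499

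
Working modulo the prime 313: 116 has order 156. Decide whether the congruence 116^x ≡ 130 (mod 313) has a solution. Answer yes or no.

130 ∈ ⟨116⟩ iff 130^156 ≡ 1 (mod 313), since |⟨116⟩| = 156.
130^156 mod 313 = 312.
Since 312 ≠ 1, 130 does not lie in the subgroup.

no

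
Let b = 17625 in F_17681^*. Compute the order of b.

The order of 17625 must divide p − 1 = 17680 = 2^4 · 5 · 13 · 17.
Divisors: 1, 2, 4, 5, 8, 10, 13, 16, 17, 20, 26, 34, 40, 52, 65, 68, 80, 85, 104, 130, 136, 170, 208, 221, 260, 272, 340, 442, 520, 680, 884, 1040, 1105, 1360, 1768, 2210, 3536, 4420, 8840, 17680.
Check each in increasing order: 17625^1 ≡ 17625;  17625^2 ≡ 3136;  17625^4 ≡ 3860;  17625^5 ≡ 13693;  17625^8 ≡ 12198;  17625^10 ≡ 8925;  17625^13 ≡ 12488;  17625^16 ≡ 5589;  17625^17 ≡ 5274;  17625^20 ≡ 2720;  17625^26 ≡ 3724;  17625^34 ≡ 2863;  17625^40 ≡ 7742;  17625^52 ≡ 6272;  17625^65 ≡ 15587;  17625^68 ≡ 10466;  17625^80 ≡ 17655;  17625^85 ≡ 15283;  17625^104 ≡ 15440;  17625^130 ≡ 17629;  17625^136 ≡ 3361;  17625^170 ≡ 4079;  17625^208 ≡ 677;  17625^221 ≡ 2858;  17625^260 ≡ 2704;  17625^272 ≡ 15843;  17625^340 ≡ 420;  17625^442 ≡ 17223;  17625^520 ≡ 9363;  17625^680 ≡ 17271;  17625^884 ≡ 15273;  17625^1040 ≡ 3371;  17625^1105 ≡ 13526;  17625^1360 ≡ 8971;  17625^1768 ≡ 16777;  17625^2210 ≡ 7369;  17625^3536 ≡ 3890;  17625^4420 ≡ 3810;  17625^8840 ≡ 17680;  17625^17680 ≡ 1.
Smallest exponent giving 1 is 17680.

17680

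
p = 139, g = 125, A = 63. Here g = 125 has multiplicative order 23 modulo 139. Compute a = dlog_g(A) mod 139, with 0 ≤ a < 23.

8

Successive powers of 125 modulo 139:
  125^0=1  125^1=125  125^2=57  125^3=36  125^4=52  125^5=106
  125^6=45  125^7=65  125^8=63
So 125^8 ≡ 63 (mod 139), giving a = 8.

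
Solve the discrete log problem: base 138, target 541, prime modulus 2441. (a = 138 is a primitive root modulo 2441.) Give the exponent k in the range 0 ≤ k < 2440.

446

Baby-step giant-step with m = ceil(sqrt(2440)) = 50.
Baby table (138^j mod 2441 for j=0..49):
  0:1  1:138  2:1957  3:1556  4:2361  5:1165  6:2105  7:11
  8:1518  9:1999  10:29  11:1561  12:610  13:1186  14:121  15:2052
  16:20  17:319  18:84  19:1828  20:841  21:1331  22:603  23:220
  24:1068  25:924  26:580  27:1928  28:2436  29:1751  30:2420  31:1984
  32:400  33:1498  34:1680  35:2386  36:2174  37:2210  38:2296  39:1959
  40:1832  41:1393  42:1836  43:1945  44:2341  45:846  46:2021  47:624
  48:677  49:668
Giant step factor: 138^(-50) ≡ 2037 (mod 2441).
Scan 541·2037^i mod 2441 for i = 0, 1, …:
  i=0: 541   i=1: 1126   i=2: 1563   i=3: 767
  i=4: 139   i=5: 2428   i=6: 370   i=7: 1862
  i=8: 2021
Match at i=8, j=46: k = 8·50 + 46 = 446.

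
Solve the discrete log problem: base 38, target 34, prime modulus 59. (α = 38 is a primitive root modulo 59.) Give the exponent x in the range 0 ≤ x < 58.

Baby-step giant-step with m = ceil(sqrt(58)) = 8.
Baby table (38^j mod 59 for j=0..7):
  0:1  1:38  2:28  3:2  4:17  5:56  6:4  7:34
Giant step factor: 38^(-8) ≡ 49 (mod 59).
Scan 34·49^i mod 59 for i = 0, 1, …:
  i=0: 34
Match at i=0, j=7: x = 0·8 + 7 = 7.

7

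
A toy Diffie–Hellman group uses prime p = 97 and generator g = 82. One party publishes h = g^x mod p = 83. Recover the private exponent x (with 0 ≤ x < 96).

Baby-step giant-step with m = ceil(sqrt(96)) = 10.
Baby table (82^j mod 97 for j=0..9):
  0:1  1:82  2:31  3:20  4:88  5:38  6:12  7:14
  8:81  9:46
Giant step factor: 82^(-10) ≡ 44 (mod 97).
Scan 83·44^i mod 97 for i = 0, 1, …:
  i=0: 83   i=1: 63   i=2: 56   i=3: 39
  i=4: 67   i=5: 38
Match at i=5, j=5: x = 5·10 + 5 = 55.

55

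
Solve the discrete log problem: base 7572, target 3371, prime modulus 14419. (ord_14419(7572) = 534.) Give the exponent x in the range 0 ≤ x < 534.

Baby-step giant-step with m = ceil(sqrt(534)) = 24.
Baby table (7572^j mod 14419 for j=0..23):
  0:1  1:7572  2:5240  3:10611  4:3824  5:1976  6:9769  7:1398
  8:2110  9:668  10:11446  11:10922  12:8419  13:2269  14:7839  15:8304
  16:11048  17:10837  18:13654  19:3858  20:14301  21:482  22:1697  23:2355
Giant step factor: 7572^(-24) ≡ 14018 (mod 14419).
Scan 3371·14018^i mod 14419 for i = 0, 1, …:
  i=0: 3371   i=1: 3615   i=2: 6704   i=3: 8049
  i=4: 2207   i=5: 8971   i=6: 7379   i=7: 11335
  i=8: 11069   i=9: 2383   i=10: 10490   i=11: 3858
Match at i=11, j=19: x = 11·24 + 19 = 283.

283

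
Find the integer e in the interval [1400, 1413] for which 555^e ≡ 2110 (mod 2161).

Compute 555^1400 mod 2161 = 399, then multiply by 555 repeatedly:
  555^1400=399  555^1401=1023  555^1402=1583  555^1403=1199  555^1404=2018
  555^1405=592  555^1406=88  555^1407=1298  555^1408=777  555^1409=1196
  555^1410=353  555^1411=1425  555^1412=2110
Found 2110 at exponent 1412.

1412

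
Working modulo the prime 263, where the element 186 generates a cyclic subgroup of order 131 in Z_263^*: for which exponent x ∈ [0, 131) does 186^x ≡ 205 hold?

76

Baby-step giant-step with m = ceil(sqrt(131)) = 12.
Baby table (186^j mod 263 for j=0..11):
  0:1  1:186  2:143  3:35  4:198  5:8  6:173  7:92
  8:17  9:6  10:64  11:69
Giant step factor: 186^(-12) ≡ 129 (mod 263).
Scan 205·129^i mod 263 for i = 0, 1, …:
  i=0: 205   i=1: 145   i=2: 32   i=3: 183
  i=4: 200   i=5: 26   i=6: 198
Match at i=6, j=4: x = 6·12 + 4 = 76.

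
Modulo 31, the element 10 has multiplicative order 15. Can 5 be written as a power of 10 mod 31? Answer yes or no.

yes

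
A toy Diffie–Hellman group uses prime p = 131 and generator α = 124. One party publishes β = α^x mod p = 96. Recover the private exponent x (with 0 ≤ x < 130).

57

Baby-step giant-step with m = ceil(sqrt(130)) = 12.
Baby table (124^j mod 131 for j=0..11):
  0:1  1:124  2:49  3:50  4:43  5:92  6:11  7:54
  8:15  9:26  10:80  11:95
Giant step factor: 124^(-12) ≡ 13 (mod 131).
Scan 96·13^i mod 131 for i = 0, 1, …:
  i=0: 96   i=1: 69   i=2: 111   i=3: 2
  i=4: 26
Match at i=4, j=9: x = 4·12 + 9 = 57.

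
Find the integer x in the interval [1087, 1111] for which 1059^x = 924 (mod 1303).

Compute 1059^1087 mod 1303 = 403, then multiply by 1059 repeatedly:
  1059^1087=403  1059^1088=696  1059^1089=869  1059^1090=353  1059^1091=1169
  1059^1092=121  1059^1093=445  1059^1094=872  1059^1095=924
Found 924 at exponent 1095.

1095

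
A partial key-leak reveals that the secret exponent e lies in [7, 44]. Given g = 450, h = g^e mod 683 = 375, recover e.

19

Compute 450^7 mod 683 = 247, then multiply by 450 repeatedly:
  450^7=247  450^8=504  450^9=44  450^10=676  450^11=265
  450^12=408  450^13=556  450^14=222  450^15=182  450^16=623
  450^17=320  450^18=570  450^19=375
Found 375 at exponent 19.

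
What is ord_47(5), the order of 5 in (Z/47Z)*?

46

The order of 5 must divide p − 1 = 46 = 2 · 23.
Divisors: 1, 2, 23, 46.
Check each in increasing order: 5^1 ≡ 5;  5^2 ≡ 25;  5^23 ≡ 46;  5^46 ≡ 1.
Smallest exponent giving 1 is 46.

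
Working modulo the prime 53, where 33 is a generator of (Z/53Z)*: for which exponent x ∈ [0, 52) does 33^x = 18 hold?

Baby-step giant-step with m = ceil(sqrt(52)) = 8.
Baby table (33^j mod 53 for j=0..7):
  0:1  1:33  2:29  3:3  4:46  5:34  6:9  7:32
Giant step factor: 33^(-8) ≡ 13 (mod 53).
Scan 18·13^i mod 53 for i = 0, 1, …:
  i=0: 18   i=1: 22   i=2: 21   i=3: 8
  i=4: 51   i=5: 27   i=6: 33
Match at i=6, j=1: x = 6·8 + 1 = 49.

49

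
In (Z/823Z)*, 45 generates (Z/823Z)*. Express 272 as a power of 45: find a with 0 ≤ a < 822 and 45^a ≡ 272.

Baby-step giant-step with m = ceil(sqrt(822)) = 29.
Baby table (45^j mod 823 for j=0..28):
  0:1  1:45  2:379  3:595  4:439  5:3  6:135  7:314
  8:139  9:494  10:9  11:405  12:119  13:417  14:659  15:27
  16:392  17:357  18:428  19:331  20:81  21:353  22:248  23:461
  24:170  25:243  26:236  27:744  28:560
Giant step factor: 45^(-29) ≡ 376 (mod 823).
Scan 272·376^i mod 823 for i = 0, 1, …:
  i=0: 272   i=1: 220   i=2: 420   i=3: 727
  i=4: 116   i=5: 820   i=6: 518   i=7: 540
  i=8: 582   i=9: 737     …   i=18: 475
  i=19: 9
Match at i=19, j=10: a = 19·29 + 10 = 561.

561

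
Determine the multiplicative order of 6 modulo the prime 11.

The order of 6 must divide p − 1 = 10 = 2 · 5.
Divisors: 1, 2, 5, 10.
Check each in increasing order: 6^1 ≡ 6;  6^2 ≡ 3;  6^5 ≡ 10;  6^10 ≡ 1.
Smallest exponent giving 1 is 10.

10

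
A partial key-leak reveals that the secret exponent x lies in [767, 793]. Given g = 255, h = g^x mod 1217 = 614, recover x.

785

Compute 255^767 mod 1217 = 974, then multiply by 255 repeatedly:
  255^767=974  255^768=102  255^769=453  255^770=1117  255^771=57
  255^772=1148  255^773=660  255^774=354  255^775=212  255^776=512
  255^777=341  255^778=548  255^779=1002  255^780=1157  255^781=521
  255^782=202  255^783=396  255^784=1186  255^785=614
Found 614 at exponent 785.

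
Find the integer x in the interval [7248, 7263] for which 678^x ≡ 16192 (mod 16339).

Compute 678^7248 mod 16339 = 3014, then multiply by 678 repeatedly:
  678^7248=3014  678^7249=1117  678^7250=5732  678^7251=13953  678^7252=16192
Found 16192 at exponent 7252.

7252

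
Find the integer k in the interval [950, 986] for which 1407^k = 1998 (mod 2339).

960

Compute 1407^950 mod 2339 = 1040, then multiply by 1407 repeatedly:
  1407^950=1040  1407^951=1405  1407^952=380  1407^953=1368  1407^954=2118
  1407^955=140  1407^956=504  1407^957=411  1407^958=544  1407^959=555
  1407^960=1998
Found 1998 at exponent 960.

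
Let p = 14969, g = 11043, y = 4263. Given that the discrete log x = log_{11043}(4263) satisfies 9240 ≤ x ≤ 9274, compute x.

9255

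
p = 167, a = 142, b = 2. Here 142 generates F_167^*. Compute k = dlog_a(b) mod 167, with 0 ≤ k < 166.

Successive powers of 142 modulo 167:
  142^0=1  142^1=142  142^2=124  142^3=73  142^4=12  142^5=34
  142^6=152  142^7=41  142^8=144  142^9=74  142^10=154  142^11=158
  142^12=58  142^13=53  142^14=11  142^15=59  142^16=28  142^17=135
  142^18=132  142^19=40  142^20=2
So 142^20 ≡ 2 (mod 167), giving k = 20.

20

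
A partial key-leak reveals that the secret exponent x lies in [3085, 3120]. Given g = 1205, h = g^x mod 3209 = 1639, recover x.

3097

Compute 1205^3085 mod 3209 = 223, then multiply by 1205 repeatedly:
  1205^3085=223  1205^3086=2368  1205^3087=639  1205^3088=3044  1205^3089=133
  1205^3090=3024  1205^3091=1705  1205^3092=765  1205^3093=842  1205^3094=566
  1205^3095=1722  1205^3096=1996  1205^3097=1639
Found 1639 at exponent 3097.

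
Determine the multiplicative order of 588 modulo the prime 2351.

The order of 588 must divide p − 1 = 2350 = 2 · 5^2 · 47.
Divisors: 1, 2, 5, 10, 25, 47, 50, 94, 235, 470, 1175, 2350.
Check each in increasing order: 588^1 ≡ 588;  588^2 ≡ 147;  588^5 ≡ 1288;  588^10 ≡ 1489;  588^25 ≡ 294;  588^47 ≡ 1.
Smallest exponent giving 1 is 47.

47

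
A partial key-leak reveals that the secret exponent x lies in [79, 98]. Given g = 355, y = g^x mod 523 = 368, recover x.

90

Compute 355^79 mod 523 = 302, then multiply by 355 repeatedly:
  355^79=302  355^80=518  355^81=317  355^82=90  355^83=47
  355^84=472  355^85=200  355^86=395  355^87=61  355^88=212
  355^89=471  355^90=368
Found 368 at exponent 90.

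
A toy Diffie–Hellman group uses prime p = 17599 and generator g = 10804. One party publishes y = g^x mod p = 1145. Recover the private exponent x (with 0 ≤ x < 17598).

3513

Baby-step giant-step with m = ceil(sqrt(17598)) = 133.
Baby table (10804^j mod 17599 for j=0..132):
  0:1  1:10804  2:9848  3:11837  4:12614  5:12599  6:8930  7:2002
  8:437  9:4816  10:9420  11:16262  12:3831  13:14875  14:13031  15:12523
  16:14979  17:10311  18:15973  19:14097  20:2242  21:6344  22:10070  23:16861
  24:16594  25:563  26:10997  27:739  28:11809  29:9285  30:840  31:11875
  32:790  33:17244  34:1162  35:6161  36:4026  37:9775  38:15100  39:15269
  40:10849  41:3256  42:15022  43:17309  44:17061  45:12717  46:16674  47:2532
  48:6882  49:14952  50:187  51:14062  52:11280  53:13644  54:552  55:15346
  56:15604  57:4795  58:11323  59:3043  60:1640  61:13966  62:12437  63:983
  64:8135  65:1134  66:2832  67:9866  68:12720  69:13888  70:14477  71:7195
  72:17596  73:2786  74:5654  75:17286  76:14955  77:15000  78:8408  79:11593
  80:16288  81:3151  82:6938  83:4011  84:6106  85:8172  86:13704  87:15228
  88:7860  89:4265  90:4878  91:10506  92:10873  93:16166  94:4988  95:2214
  96:3015  97:15910  98:2207  99:15382  100:17370  101:7343  102:15079  103:17172
  104:15229  105:1065  106:14113  107:16715  108:5521  109:5873  110:7497  111:6990
  112:2651  113:7831  114:7731  115:870  116:1614  117:14646  118:2775  119:10003
  120:14552  121:7941  122:17038  123:10611  124:1358  125:11865  126:15943  127:6759
  128:5985  129:3214  130:1229  131:8470  132:12679
Giant step factor: 10804^(-133) ≡ 15495 (mod 17599).
Scan 1145·15495^i mod 17599 for i = 0, 1, …:
  i=0: 1145   i=1: 1983   i=2: 16330   i=3: 12527
  i=4: 6494   i=5: 11047   i=6: 5391   i=7: 8691
  i=8: 17096   i=9: 2372     …   i=25: 12757
  i=26: 15346
Match at i=26, j=55: x = 26·133 + 55 = 3513.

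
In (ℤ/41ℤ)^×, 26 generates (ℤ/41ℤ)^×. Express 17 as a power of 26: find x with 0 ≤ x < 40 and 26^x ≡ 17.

9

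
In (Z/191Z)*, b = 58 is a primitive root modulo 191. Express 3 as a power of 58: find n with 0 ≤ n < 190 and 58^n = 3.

78

Baby-step giant-step with m = ceil(sqrt(190)) = 14.
Baby table (58^j mod 191 for j=0..13):
  0:1  1:58  2:117  3:101  4:128  5:166  6:78  7:131
  8:149  9:47  10:52  11:151  12:163  13:95
Giant step factor: 58^(-14) ≡ 79 (mod 191).
Scan 3·79^i mod 191 for i = 0, 1, …:
  i=0: 3   i=1: 46   i=2: 5   i=3: 13
  i=4: 72   i=5: 149
Match at i=5, j=8: n = 5·14 + 8 = 78.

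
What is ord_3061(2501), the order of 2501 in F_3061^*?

The order of 2501 must divide p − 1 = 3060 = 2^2 · 3^2 · 5 · 17.
Divisors: 1, 2, 3, 4, 5, 6, 9, 10, 12, 15, 17, 18, 20, 30, 34, 36, 45, 51, 60, 68, 85, 90, 102, 153, 170, 180, 204, 255, 306, 340, 510, 612, 765, 1020, 1530, 3060.
Check each in increasing order: 2501^1 ≡ 2501;  2501^2 ≡ 1378;  2501^3 ≡ 2753;  2501^4 ≡ 1064;  2501^5 ≡ 1055;  2501^6 ≡ 3034;  2501^9 ≡ 2194;  2501^10 ≡ 1882;  2501^12 ≡ 729;  2501^15 ≡ 1982;  2501^17 ≡ 784;  2501^18 ≡ 1744;  2501^20 ≡ 347;  2501^30 ≡ 1061;  2501^34 ≡ 2456;  2501^36 ≡ 1963;  2501^45 ≡ 3056;  2501^51 ≡ 135;  2501^60 ≡ 2334;  2501^68 ≡ 1766;  2501^85 ≡ 972;  2501^90 ≡ 25;  2501^102 ≡ 2920;  2501^153 ≡ 2392;  2501^170 ≡ 1996;  2501^180 ≡ 625;  2501^204 ≡ 1515;  2501^255 ≡ 2499;  2501^306 ≡ 655;  2501^340 ≡ 1655;  2501^510 ≡ 561;  2501^612 ≡ 485;  2501^765 ≡ 1.
Smallest exponent giving 1 is 765.

765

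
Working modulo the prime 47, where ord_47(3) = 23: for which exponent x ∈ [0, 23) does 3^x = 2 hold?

17

Successive powers of 3 modulo 47:
  3^0=1  3^1=3  3^2=9  3^3=27  3^4=34  3^5=8
  3^6=24  3^7=25  3^8=28  3^9=37  3^10=17  3^11=4
  3^12=12  3^13=36  3^14=14  3^15=42  3^16=32  3^17=2
So 3^17 ≡ 2 (mod 47), giving x = 17.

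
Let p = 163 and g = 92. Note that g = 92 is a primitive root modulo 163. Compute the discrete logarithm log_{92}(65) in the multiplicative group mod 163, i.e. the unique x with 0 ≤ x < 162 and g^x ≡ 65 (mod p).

Successive powers of 92 modulo 163:
  92^0=1  92^1=92  92^2=151  92^3=37  92^4=144  92^5=45
  92^6=65
So 92^6 ≡ 65 (mod 163), giving x = 6.

6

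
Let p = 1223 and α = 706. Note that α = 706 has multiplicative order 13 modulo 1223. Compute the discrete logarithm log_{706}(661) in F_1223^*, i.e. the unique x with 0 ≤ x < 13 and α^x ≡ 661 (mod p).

10

Successive powers of 706 modulo 1223:
  706^0=1  706^1=706  706^2=675  706^3=803  706^4=669  706^5=236
  706^6=288  706^7=310  706^8=1166  706^9=117  706^10=661
So 706^10 ≡ 661 (mod 1223), giving x = 10.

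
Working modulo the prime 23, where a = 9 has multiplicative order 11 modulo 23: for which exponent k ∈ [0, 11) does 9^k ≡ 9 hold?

1

Successive powers of 9 modulo 23:
  9^0=1  9^1=9
So 9^1 ≡ 9 (mod 23), giving k = 1.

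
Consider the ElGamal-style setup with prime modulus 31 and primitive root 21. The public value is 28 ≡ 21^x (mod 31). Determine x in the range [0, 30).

14

Successive powers of 21 modulo 31:
  21^0=1  21^1=21  21^2=7  21^3=23  21^4=18  21^5=6
  21^6=2  21^7=11  21^8=14  21^9=15  21^10=5  21^11=12
  21^12=4  21^13=22  21^14=28
So 21^14 ≡ 28 (mod 31), giving x = 14.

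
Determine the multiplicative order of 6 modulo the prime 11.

The order of 6 must divide p − 1 = 10 = 2 · 5.
Divisors: 1, 2, 5, 10.
Check each in increasing order: 6^1 ≡ 6;  6^2 ≡ 3;  6^5 ≡ 10;  6^10 ≡ 1.
Smallest exponent giving 1 is 10.

10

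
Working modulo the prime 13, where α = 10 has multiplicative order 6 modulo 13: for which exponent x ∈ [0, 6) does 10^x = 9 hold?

Successive powers of 10 modulo 13:
  10^0=1  10^1=10  10^2=9
So 10^2 ≡ 9 (mod 13), giving x = 2.

2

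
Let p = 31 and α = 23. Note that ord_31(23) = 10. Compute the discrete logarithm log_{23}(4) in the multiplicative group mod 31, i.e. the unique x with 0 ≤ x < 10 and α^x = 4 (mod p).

Successive powers of 23 modulo 31:
  23^0=1  23^1=23  23^2=2  23^3=15  23^4=4
So 23^4 ≡ 4 (mod 31), giving x = 4.

4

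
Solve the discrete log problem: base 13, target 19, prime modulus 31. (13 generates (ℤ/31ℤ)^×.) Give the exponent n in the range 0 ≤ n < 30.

14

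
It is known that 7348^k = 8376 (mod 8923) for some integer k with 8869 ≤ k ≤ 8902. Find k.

Compute 7348^8869 mod 8923 = 528, then multiply by 7348 repeatedly:
  7348^8869=528  7348^8870=7162  7348^8871=7445  7348^8872=7870  7348^8873=7720
  7348^8874=3049  7348^8875=7322  7348^8876=5289  7348^8877=3907  7348^8878=3345
  7348^8879=5118  7348^8880=5542  7348^8881=6967  7348^8882=2265  7348^8883=1825
  7348^8884=7754  7348^8885=3037  7348^8886=8376
Found 8376 at exponent 8886.

8886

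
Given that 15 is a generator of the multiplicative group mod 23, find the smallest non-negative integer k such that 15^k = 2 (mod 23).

Successive powers of 15 modulo 23:
  15^0=1  15^1=15  15^2=18  15^3=17  15^4=2
So 15^4 ≡ 2 (mod 23), giving k = 4.

4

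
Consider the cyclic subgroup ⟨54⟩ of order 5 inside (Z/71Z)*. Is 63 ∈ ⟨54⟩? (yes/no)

no

63 ∈ ⟨54⟩ iff 63^5 ≡ 1 (mod 71), since |⟨54⟩| = 5.
63^5 mod 71 = 34.
Since 34 ≠ 1, 63 does not lie in the subgroup.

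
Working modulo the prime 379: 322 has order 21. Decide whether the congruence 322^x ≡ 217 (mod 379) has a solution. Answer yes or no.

yes

⟨322⟩ has order 21; its elements mod 379 are {1, 5, 25, 39, 51, 76, 86, 91, 93, 94, 119, 125, 138, 195, 216, 217, 246, 255, 311, 322, 327}.
217 is in this set.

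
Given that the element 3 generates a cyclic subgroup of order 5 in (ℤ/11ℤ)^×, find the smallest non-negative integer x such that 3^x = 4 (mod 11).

Successive powers of 3 modulo 11:
  3^0=1  3^1=3  3^2=9  3^3=5  3^4=4
So 3^4 ≡ 4 (mod 11), giving x = 4.

4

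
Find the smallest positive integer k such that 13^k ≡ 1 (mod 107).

53

The order of 13 must divide p − 1 = 106 = 2 · 53.
Divisors: 1, 2, 53, 106.
Check each in increasing order: 13^1 ≡ 13;  13^2 ≡ 62;  13^53 ≡ 1.
Smallest exponent giving 1 is 53.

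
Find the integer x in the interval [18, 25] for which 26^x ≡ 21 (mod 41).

Compute 26^18 mod 41 = 2, then multiply by 26 repeatedly:
  26^18=2  26^19=11  26^20=40  26^21=15  26^22=21
Found 21 at exponent 22.

22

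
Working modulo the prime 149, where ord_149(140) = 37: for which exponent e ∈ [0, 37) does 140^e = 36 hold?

Successive powers of 140 modulo 149:
  140^0=1  140^1=140  140^2=81  140^3=16  140^4=5  140^5=104
  140^6=107  140^7=80  140^8=25  140^9=73  140^10=88  140^11=102
  140^12=125  140^13=67  140^14=142  140^15=63  140^16=29  140^17=37
  140^18=114  140^19=17  140^20=145  140^21=36
So 140^21 ≡ 36 (mod 149), giving e = 21.

21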